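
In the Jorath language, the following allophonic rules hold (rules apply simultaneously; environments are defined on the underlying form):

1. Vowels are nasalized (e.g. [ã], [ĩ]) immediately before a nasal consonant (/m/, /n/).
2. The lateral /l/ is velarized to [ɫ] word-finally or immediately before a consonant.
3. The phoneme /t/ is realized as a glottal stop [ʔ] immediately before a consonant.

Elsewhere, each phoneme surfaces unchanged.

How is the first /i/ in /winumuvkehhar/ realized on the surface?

[ĩ]

/i/ (between /w/ and /n/): before a nasal consonant, so rule 1 applies → [ĩ].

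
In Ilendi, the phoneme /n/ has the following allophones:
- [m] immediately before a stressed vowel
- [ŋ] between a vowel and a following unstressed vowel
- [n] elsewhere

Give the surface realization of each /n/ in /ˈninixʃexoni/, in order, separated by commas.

[m], [ŋ], [ŋ]

Occurrence 1 (position 1): immediately before a stressed vowel → [m].
Occurrence 2 (position 3): between a vowel and a following unstressed vowel → [ŋ].
Occurrence 3 (position 10): between a vowel and a following unstressed vowel → [ŋ].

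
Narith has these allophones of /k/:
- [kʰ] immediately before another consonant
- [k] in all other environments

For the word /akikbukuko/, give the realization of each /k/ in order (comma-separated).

[k], [kʰ], [k], [k]

Occurrence 1 (position 2): no conditioning environment matches → elsewhere allophone [k].
Occurrence 2 (position 4): immediately before another consonant → [kʰ].
Occurrence 3 (position 7): no conditioning environment matches → elsewhere allophone [k].
Occurrence 4 (position 9): no conditioning environment matches → elsewhere allophone [k].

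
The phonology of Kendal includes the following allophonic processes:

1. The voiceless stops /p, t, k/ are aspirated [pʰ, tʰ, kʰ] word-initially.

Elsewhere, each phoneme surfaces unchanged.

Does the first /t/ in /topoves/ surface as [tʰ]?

Yes

Rule 1 applies to /t/ (word-initial: word-initially) → [tʰ].
The actual realization is [tʰ], which matches [tʰ].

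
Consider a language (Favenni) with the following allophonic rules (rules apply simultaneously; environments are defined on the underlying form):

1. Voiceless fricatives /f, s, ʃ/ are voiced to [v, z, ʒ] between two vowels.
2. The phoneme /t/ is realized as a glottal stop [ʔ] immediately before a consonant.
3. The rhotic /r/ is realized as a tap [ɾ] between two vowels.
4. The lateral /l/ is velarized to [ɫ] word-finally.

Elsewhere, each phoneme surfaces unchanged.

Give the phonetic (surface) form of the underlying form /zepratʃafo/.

[zepraʔʃavo]

/z/ (word-initial) is unaffected → [z].
/e/ (between /z/ and /p/): no rule targets it → [e].
/p/ — not in any rule's target class → [p].
/r/ (between /p/ and /a/) is in the target of rule 3 but the environment (between two vowels) is not met → [r].
/a/ (between /r/ and /t/): no rule targets it → [a].
Rule 2 applies to /t/ (between /a/ and /ʃ/: immediately before a consonant) → [ʔ].
/ʃ/ — between /t/ and /a/; rule 1 does not apply here → [ʃ].
/a/ (between /ʃ/ and /f/) is unaffected → [a].
/f/ meets the environment for rule 1 (between two vowels) → [v].
/o/ stays [o].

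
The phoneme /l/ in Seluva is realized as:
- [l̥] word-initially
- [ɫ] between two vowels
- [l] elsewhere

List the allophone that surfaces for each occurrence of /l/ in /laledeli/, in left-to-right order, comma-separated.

[l̥], [ɫ], [ɫ]

Occurrence 1 (position 1): word-initially → [l̥].
Occurrence 2 (position 3): between two vowels → [ɫ].
Occurrence 3 (position 7): between two vowels → [ɫ].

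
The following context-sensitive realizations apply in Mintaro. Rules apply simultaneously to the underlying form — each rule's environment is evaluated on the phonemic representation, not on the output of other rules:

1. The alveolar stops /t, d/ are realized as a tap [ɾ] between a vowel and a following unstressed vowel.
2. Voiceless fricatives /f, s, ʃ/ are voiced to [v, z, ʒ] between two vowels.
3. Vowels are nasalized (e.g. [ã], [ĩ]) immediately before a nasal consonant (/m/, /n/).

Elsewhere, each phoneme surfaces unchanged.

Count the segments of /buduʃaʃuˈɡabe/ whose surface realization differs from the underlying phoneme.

3

Segments that undergo a rule: /d/ → [ɾ] (rule 1); /ʃ/ → [ʒ] (rule 2); /ʃ/ → [ʒ] (rule 2).
All other segments surface unchanged.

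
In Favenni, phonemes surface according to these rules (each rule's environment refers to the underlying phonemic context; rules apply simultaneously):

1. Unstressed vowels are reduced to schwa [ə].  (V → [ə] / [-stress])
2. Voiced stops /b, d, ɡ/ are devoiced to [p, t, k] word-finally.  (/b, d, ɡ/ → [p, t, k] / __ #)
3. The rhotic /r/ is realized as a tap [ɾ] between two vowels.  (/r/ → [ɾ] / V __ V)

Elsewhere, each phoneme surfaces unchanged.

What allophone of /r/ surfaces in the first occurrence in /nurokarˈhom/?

Rule 3 applies to /r/ (between /u/ and /o/: between two vowels) → [ɾ].

[ɾ]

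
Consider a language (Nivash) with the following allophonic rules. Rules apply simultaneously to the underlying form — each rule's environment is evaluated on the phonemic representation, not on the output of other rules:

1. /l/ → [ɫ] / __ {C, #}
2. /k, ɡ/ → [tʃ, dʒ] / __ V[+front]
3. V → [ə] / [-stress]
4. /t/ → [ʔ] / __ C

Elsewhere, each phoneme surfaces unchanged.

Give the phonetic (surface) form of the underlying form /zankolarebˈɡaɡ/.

/z/ (word-initial) is unaffected → [z].
Rule 3 applies to /a/ (between /z/ and /n/: in an unstressed syllable) → [ə].
/n/ (between /a/ and /k/) is unaffected → [n].
/k/ (between /n/ and /o/) fails the environment for rule 2, so it stays [k].
/o/ (between /k/ and /l/) occurs in an unstressed syllable → [ə] by rule 3.
/l/ (between /o/ and /a/): rule 1 targets it, but not word-finally or immediately before a consonant → unchanged [l].
/a/ (between /l/ and /r/): in an unstressed syllable, so rule 3 applies → [ə].
/r/ (between /a/ and /e/) is unaffected → [r].
/e/ (between /r/ and /b/) occurs in an unstressed syllable → [ə] by rule 3.
/b/ (between /e/ and /ɡ/): no rule targets it → [b].
/ɡ/ (between /b/ and /a/) is in the target of rule 2 but the environment (before a front vowel) is not met → [ɡ].
/a/ (between /ɡ/ and /ɡ/): rule 3 targets it, but not in an unstressed syllable → unchanged [a].
/ɡ/ (word-final) fails the environment for rule 2, so it stays [ɡ].

[zənkələrəbˈɡaɡ]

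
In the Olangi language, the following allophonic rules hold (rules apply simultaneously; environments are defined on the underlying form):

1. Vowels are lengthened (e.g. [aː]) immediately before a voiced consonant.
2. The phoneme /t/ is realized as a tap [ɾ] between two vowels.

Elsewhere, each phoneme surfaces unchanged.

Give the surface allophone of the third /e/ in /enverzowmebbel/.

[eː]

/e/ (between /m/ and /b/) occurs before a voiced consonant → [eː] by rule 1.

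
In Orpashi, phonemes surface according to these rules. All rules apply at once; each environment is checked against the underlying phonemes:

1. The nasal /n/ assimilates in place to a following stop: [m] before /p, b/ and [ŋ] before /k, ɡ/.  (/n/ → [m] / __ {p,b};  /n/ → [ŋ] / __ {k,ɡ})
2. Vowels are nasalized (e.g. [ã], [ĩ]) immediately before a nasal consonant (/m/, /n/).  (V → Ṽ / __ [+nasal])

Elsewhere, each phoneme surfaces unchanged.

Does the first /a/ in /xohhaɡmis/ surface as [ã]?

/a/ (between /h/ and /ɡ/) is in the target of rule 2 but the environment (before a nasal consonant) is not met → [a].
The actual realization is [a], not [ã].

No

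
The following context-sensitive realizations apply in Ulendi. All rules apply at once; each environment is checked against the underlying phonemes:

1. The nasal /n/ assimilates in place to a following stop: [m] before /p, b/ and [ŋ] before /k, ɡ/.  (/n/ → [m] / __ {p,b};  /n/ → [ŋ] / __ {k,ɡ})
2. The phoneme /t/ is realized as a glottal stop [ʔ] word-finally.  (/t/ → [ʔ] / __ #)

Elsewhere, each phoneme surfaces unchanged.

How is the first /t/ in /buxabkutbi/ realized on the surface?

/t/ (between /u/ and /b/) is in the target of rule 2 but the environment (word-finally) is not met → [t].

[t]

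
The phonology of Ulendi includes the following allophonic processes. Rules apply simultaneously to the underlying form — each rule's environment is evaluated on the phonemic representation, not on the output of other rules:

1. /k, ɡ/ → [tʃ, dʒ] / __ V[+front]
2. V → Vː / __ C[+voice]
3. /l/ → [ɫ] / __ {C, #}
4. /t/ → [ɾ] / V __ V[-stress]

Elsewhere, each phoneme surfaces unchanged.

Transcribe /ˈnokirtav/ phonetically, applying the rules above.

[ˈnotʃiːrtaːv]

/n/ (word-initial) is unaffected → [n].
/o/ (between /n/ and /k/): rule 2 targets it, but not before a voiced consonant → unchanged [o].
Rule 1 applies to /k/ (between /o/ and /i/: before a front vowel) → [tʃ].
Rule 2 applies to /i/ (between /k/ and /r/: before a voiced consonant) → [iː].
/r/ (between /i/ and /t/) is unaffected → [r].
/t/ — between /r/ and /a/; rule 4 does not apply here → [t].
/a/ meets the environment for rule 2 (before a voiced consonant) → [aː].
/v/ (word-final) is unaffected → [v].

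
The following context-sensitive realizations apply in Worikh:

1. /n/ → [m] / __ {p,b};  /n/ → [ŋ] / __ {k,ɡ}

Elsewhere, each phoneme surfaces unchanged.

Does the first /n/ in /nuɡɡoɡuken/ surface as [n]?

Yes

/n/ (word-initial): rule 1 targets it, but not before a labial or velar stop → unchanged [n].
The actual realization is [n], which matches [n].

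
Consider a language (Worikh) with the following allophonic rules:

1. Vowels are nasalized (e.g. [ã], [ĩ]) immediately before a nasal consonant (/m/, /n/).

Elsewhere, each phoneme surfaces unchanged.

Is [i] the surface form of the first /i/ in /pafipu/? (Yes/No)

Yes

/i/ (between /f/ and /p/) is in the target of rule 1 but the environment (before a nasal consonant) is not met → [i].
The actual realization is [i], which matches [i].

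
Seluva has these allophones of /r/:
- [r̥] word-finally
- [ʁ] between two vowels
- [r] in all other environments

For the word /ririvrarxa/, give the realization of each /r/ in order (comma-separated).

[r], [ʁ], [r], [r]

Occurrence 1 (position 1): no conditioning environment matches → elsewhere allophone [r].
Occurrence 2 (position 3): between two vowels → [ʁ].
Occurrence 3 (position 6): no conditioning environment matches → elsewhere allophone [r].
Occurrence 4 (position 8): no conditioning environment matches → elsewhere allophone [r].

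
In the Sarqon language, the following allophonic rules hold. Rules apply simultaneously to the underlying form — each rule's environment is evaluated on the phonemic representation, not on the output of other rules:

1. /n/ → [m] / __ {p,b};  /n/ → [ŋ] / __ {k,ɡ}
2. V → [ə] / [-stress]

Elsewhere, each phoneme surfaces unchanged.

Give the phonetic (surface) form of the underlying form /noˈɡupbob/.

/n/ (word-initial): rule 1 targets it, but not before a labial or velar stop → unchanged [n].
/o/ (between /n/ and /ɡ/): in an unstressed syllable, so rule 2 applies → [ə].
/ɡ/ (between /o/ and /u/): no rule targets it → [ɡ].
/u/ (between /ɡ/ and /p/): rule 2 targets it, but not in an unstressed syllable → unchanged [u].
/p/ (between /u/ and /b/): no rule targets it → [p].
/b/ — not in any rule's target class → [b].
Rule 2 applies to /o/ (between /b/ and /b/: in an unstressed syllable) → [ə].
/b/ stays [b].

[nəˈɡupbəb]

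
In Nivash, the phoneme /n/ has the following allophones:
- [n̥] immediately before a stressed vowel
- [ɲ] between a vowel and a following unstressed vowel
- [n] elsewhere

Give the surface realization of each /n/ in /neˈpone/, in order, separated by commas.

Occurrence 1 (position 1): no conditioning environment matches → elsewhere allophone [n].
Occurrence 2 (position 5): between a vowel and a following unstressed vowel → [ɲ].

[n], [ɲ]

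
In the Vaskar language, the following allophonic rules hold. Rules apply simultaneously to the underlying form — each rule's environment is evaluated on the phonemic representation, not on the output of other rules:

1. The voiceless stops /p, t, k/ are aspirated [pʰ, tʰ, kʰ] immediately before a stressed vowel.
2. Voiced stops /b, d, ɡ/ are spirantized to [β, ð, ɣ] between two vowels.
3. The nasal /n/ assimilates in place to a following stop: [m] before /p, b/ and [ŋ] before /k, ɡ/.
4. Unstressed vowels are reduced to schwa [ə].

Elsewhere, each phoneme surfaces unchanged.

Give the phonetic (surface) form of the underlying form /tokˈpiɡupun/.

/t/ (word-initial): rule 1 targets it, but not immediately before a stressed vowel → unchanged [t].
Rule 4 applies to /o/ (between /t/ and /k/: in an unstressed syllable) → [ə].
/k/ (between /o/ and /p/): rule 1 targets it, but not immediately before a stressed vowel → unchanged [k].
/p/ (between /k/ and /i/): immediately before a stressed vowel, so rule 1 applies → [pʰ].
/i/ — between /p/ and /ɡ/; rule 4 does not apply here → [i].
/ɡ/ (between /i/ and /u/) occurs between two vowels → [ɣ] by rule 2.
/u/ — between /ɡ/ and /p/, in an unstressed syllable — surfaces as [ə] (rule 4).
/p/ — between /u/ and /u/; rule 1 does not apply here → [p].
Rule 4 applies to /u/ (between /p/ and /n/: in an unstressed syllable) → [ə].
/n/ — word-final; rule 3 does not apply here → [n].

[təkˈpʰiɣəpən]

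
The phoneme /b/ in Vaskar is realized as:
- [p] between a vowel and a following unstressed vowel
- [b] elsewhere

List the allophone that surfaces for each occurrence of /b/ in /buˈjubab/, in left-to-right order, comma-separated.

Occurrence 1 (position 1): no conditioning environment matches → elsewhere allophone [b].
Occurrence 2 (position 5): between a vowel and a following unstressed vowel → [p].
Occurrence 3 (position 7): no conditioning environment matches → elsewhere allophone [b].

[b], [p], [b]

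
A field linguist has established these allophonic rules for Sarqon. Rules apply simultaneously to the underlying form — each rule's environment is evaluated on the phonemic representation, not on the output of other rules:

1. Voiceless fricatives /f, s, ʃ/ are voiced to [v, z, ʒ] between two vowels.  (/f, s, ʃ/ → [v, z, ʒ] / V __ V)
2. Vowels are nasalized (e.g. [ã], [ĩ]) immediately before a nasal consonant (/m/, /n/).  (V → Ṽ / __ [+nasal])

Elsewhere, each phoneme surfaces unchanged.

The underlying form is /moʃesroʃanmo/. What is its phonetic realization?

[moʒesroʒãnmo]

/o/ (between /m/ and /ʃ/) is in the target of rule 2 but the environment (before a nasal consonant) is not met → [o].
/ʃ/ meets the environment for rule 1 (between two vowels) → [ʒ].
/e/ (between /ʃ/ and /s/) is in the target of rule 2 but the environment (before a nasal consonant) is not met → [e].
/s/ (between /e/ and /r/): rule 1 targets it, but not between two vowels → unchanged [s].
/o/ (between /r/ and /ʃ/) is in the target of rule 2 but the environment (before a nasal consonant) is not met → [o].
/ʃ/ (between /o/ and /a/) occurs between two vowels → [ʒ] by rule 1.
/a/ meets the environment for rule 2 (before a nasal consonant) → [ã].
/o/ — word-final; rule 2 does not apply here → [o].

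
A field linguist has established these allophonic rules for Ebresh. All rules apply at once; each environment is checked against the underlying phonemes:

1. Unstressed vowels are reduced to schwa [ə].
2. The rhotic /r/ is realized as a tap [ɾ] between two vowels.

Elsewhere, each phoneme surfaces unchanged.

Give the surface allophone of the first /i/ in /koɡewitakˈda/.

[ə]

/i/ meets the environment for rule 1 (in an unstressed syllable) → [ə].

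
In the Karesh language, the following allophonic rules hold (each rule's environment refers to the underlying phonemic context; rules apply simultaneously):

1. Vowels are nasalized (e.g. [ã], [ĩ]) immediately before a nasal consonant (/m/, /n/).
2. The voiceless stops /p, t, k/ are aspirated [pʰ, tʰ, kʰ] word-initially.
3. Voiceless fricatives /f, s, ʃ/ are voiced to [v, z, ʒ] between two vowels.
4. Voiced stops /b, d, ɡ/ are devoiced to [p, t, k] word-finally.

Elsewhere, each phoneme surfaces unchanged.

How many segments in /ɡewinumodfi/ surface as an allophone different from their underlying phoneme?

2

Segments that undergo a rule: /i/ → [ĩ] (rule 1); /u/ → [ũ] (rule 1).
All other segments surface unchanged.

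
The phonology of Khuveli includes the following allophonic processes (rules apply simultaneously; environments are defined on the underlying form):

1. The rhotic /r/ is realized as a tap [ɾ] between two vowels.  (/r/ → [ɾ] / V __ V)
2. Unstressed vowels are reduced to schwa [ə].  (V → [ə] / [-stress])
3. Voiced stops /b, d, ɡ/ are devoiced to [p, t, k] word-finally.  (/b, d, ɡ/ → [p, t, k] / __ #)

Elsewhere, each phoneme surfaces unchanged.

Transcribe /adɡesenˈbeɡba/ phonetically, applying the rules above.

/a/ — word-initial, in an unstressed syllable — surfaces as [ə] (rule 2).
/d/ — between /a/ and /ɡ/; rule 3 does not apply here → [d].
/ɡ/ (between /d/ and /e/): rule 3 targets it, but not word-finally → unchanged [ɡ].
/e/ — between /ɡ/ and /s/, in an unstressed syllable — surfaces as [ə] (rule 2).
/s/ (between /e/ and /e/) is unaffected → [s].
Rule 2 applies to /e/ (between /s/ and /n/: in an unstressed syllable) → [ə].
/n/ stays [n].
/b/ (between /n/ and /e/) is in the target of rule 3 but the environment (word-finally) is not met → [b].
/e/ (between /b/ and /ɡ/) fails the environment for rule 2, so it stays [e].
/ɡ/ — between /e/ and /b/; rule 3 does not apply here → [ɡ].
/b/ (between /ɡ/ and /a/) is in the target of rule 3 but the environment (word-finally) is not met → [b].
/a/ (word-final): in an unstressed syllable, so rule 2 applies → [ə].

[ədɡəsənˈbeɡbə]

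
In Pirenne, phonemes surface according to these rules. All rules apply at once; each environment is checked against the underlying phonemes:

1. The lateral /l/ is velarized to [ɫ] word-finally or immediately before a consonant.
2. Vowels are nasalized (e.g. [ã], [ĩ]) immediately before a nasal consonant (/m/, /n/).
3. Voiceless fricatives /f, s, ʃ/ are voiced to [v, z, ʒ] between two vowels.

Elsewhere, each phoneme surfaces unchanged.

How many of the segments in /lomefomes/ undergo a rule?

Segments that undergo a rule: /o/ → [õ] (rule 2); /f/ → [v] (rule 3); /o/ → [õ] (rule 2).
All other segments surface unchanged.

3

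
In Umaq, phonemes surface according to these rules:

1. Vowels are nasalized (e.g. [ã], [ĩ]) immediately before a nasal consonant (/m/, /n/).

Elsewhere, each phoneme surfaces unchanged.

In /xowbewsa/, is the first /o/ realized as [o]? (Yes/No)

Yes

/o/ — between /x/ and /w/; rule 1 does not apply here → [o].
The actual realization is [o], which matches [o].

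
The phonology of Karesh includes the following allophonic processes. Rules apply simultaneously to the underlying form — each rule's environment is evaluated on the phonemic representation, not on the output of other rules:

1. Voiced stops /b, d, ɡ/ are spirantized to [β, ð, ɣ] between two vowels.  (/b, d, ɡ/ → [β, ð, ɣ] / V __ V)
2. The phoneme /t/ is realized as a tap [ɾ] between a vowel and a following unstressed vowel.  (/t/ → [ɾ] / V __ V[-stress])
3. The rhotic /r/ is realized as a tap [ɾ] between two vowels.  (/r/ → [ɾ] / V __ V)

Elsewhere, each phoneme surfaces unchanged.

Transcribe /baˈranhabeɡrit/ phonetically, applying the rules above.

[baˈɾanhaβeɡrit]

/b/ (word-initial): rule 1 targets it, but not between two vowels → unchanged [b].
/a/ — not in any rule's target class → [a].
/r/ (between /a/ and /a/): between two vowels, so rule 3 applies → [ɾ].
/a/ stays [a].
/n/ (between /a/ and /h/) is unaffected → [n].
/h/ stays [h].
/a/ stays [a].
/b/ — between /a/ and /e/, between two vowels — surfaces as [β] (rule 1).
/e/ (between /b/ and /ɡ/): no rule targets it → [e].
/ɡ/ (between /e/ and /r/) fails the environment for rule 1, so it stays [ɡ].
/r/ — between /ɡ/ and /i/; rule 3 does not apply here → [r].
/i/ (between /r/ and /t/): no rule targets it → [i].
/t/ (word-final): rule 2 targets it, but not between a vowel and a following unstressed vowel → unchanged [t].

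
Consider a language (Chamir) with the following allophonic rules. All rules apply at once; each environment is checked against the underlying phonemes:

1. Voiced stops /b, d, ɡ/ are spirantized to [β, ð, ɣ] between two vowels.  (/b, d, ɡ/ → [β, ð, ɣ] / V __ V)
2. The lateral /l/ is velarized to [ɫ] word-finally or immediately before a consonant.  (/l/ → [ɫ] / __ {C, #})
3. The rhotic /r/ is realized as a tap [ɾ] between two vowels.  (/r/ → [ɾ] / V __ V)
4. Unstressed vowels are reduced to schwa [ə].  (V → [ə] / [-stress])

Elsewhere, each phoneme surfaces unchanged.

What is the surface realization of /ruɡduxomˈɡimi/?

[rəɡdəxəmˈɡimə]

/r/ (word-initial) fails the environment for rule 3, so it stays [r].
Rule 4 applies to /u/ (between /r/ and /ɡ/: in an unstressed syllable) → [ə].
/ɡ/ (between /u/ and /d/): rule 1 targets it, but not between two vowels → unchanged [ɡ].
/d/ (between /ɡ/ and /u/) fails the environment for rule 1, so it stays [d].
/u/ meets the environment for rule 4 (in an unstressed syllable) → [ə].
/o/ (between /x/ and /m/) occurs in an unstressed syllable → [ə] by rule 4.
/ɡ/ (between /m/ and /i/) fails the environment for rule 1, so it stays [ɡ].
/i/ — between /ɡ/ and /m/; rule 4 does not apply here → [i].
/i/ (word-final) occurs in an unstressed syllable → [ə] by rule 4.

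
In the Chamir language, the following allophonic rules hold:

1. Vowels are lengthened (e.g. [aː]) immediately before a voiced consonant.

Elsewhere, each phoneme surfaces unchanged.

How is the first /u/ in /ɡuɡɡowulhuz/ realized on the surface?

[uː]

/u/ (between /ɡ/ and /ɡ/) occurs before a voiced consonant → [uː] by rule 1.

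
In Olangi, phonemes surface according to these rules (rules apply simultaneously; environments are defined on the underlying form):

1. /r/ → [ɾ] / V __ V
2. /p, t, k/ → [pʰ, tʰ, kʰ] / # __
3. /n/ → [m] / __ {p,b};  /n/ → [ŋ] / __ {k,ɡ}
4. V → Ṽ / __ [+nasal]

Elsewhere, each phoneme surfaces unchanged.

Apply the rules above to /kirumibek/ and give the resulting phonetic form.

[kʰiɾũmibek]

/k/ meets the environment for rule 2 (word-initially) → [kʰ].
/i/ (between /k/ and /r/) is in the target of rule 4 but the environment (before a nasal consonant) is not met → [i].
/r/ meets the environment for rule 1 (between two vowels) → [ɾ].
Rule 4 applies to /u/ (between /r/ and /m/: before a nasal consonant) → [ũ].
/i/ (between /m/ and /b/) is in the target of rule 4 but the environment (before a nasal consonant) is not met → [i].
/e/ (between /b/ and /k/) is in the target of rule 4 but the environment (before a nasal consonant) is not met → [e].
/k/ (word-final): rule 2 targets it, but not word-initially → unchanged [k].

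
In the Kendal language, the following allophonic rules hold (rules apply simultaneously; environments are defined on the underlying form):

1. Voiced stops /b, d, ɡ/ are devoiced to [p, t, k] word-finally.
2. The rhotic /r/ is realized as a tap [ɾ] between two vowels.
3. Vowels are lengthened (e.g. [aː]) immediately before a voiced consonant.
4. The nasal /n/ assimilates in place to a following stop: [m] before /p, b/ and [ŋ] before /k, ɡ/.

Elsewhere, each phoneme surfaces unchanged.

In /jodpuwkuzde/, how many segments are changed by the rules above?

Segments that undergo a rule: /o/ → [oː] (rule 3); /u/ → [uː] (rule 3); /u/ → [uː] (rule 3).
All other segments surface unchanged.

3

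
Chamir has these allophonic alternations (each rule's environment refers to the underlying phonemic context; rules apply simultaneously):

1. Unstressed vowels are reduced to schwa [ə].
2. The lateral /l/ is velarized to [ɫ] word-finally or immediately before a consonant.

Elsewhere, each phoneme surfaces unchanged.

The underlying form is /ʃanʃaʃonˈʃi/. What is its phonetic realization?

[ʃənʃəʃənˈʃi]

/ʃ/ (word-initial): no rule targets it → [ʃ].
/a/ meets the environment for rule 1 (in an unstressed syllable) → [ə].
/n/ (between /a/ and /ʃ/): no rule targets it → [n].
/ʃ/ — not in any rule's target class → [ʃ].
/a/ (between /ʃ/ and /ʃ/) occurs in an unstressed syllable → [ə] by rule 1.
/ʃ/ — not in any rule's target class → [ʃ].
/o/ meets the environment for rule 1 (in an unstressed syllable) → [ə].
/n/ stays [n].
/ʃ/ — not in any rule's target class → [ʃ].
/i/ — word-final; rule 1 does not apply here → [i].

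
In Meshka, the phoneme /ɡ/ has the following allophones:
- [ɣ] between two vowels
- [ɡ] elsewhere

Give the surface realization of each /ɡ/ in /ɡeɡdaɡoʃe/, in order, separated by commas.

Occurrence 1 (position 1): no conditioning environment matches → elsewhere allophone [ɡ].
Occurrence 2 (position 3): no conditioning environment matches → elsewhere allophone [ɡ].
Occurrence 3 (position 6): between two vowels → [ɣ].

[ɡ], [ɡ], [ɣ]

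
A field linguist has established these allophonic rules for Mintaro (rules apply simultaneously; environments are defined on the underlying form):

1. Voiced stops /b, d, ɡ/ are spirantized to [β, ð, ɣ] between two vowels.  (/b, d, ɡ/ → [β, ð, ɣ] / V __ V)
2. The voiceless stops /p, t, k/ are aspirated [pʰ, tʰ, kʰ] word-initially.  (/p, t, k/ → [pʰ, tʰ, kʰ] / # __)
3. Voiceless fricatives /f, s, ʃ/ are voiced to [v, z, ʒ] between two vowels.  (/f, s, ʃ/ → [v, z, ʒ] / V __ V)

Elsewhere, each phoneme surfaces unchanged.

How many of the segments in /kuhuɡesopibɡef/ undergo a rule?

Segments that undergo a rule: /k/ → [kʰ] (rule 2); /ɡ/ → [ɣ] (rule 1); /s/ → [z] (rule 3).
All other segments surface unchanged.

3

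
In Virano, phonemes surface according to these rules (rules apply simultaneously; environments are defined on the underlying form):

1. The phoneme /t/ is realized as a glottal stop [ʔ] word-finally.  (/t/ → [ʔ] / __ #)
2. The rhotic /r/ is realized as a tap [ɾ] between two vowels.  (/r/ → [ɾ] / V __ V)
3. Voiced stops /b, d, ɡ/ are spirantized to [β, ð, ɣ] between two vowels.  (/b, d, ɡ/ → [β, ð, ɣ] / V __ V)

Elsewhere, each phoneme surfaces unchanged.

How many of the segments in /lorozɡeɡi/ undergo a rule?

Segments that undergo a rule: /r/ → [ɾ] (rule 2); /ɡ/ → [ɣ] (rule 3).
All other segments surface unchanged.

2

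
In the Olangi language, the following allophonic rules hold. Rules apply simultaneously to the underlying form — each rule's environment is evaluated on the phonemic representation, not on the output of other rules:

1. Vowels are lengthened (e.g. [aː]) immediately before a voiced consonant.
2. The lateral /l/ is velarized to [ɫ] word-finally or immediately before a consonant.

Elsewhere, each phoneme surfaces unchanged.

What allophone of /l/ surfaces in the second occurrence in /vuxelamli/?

/l/ (between /m/ and /i/) is in the target of rule 2 but the environment (word-finally or immediately before a consonant) is not met → [l].

[l]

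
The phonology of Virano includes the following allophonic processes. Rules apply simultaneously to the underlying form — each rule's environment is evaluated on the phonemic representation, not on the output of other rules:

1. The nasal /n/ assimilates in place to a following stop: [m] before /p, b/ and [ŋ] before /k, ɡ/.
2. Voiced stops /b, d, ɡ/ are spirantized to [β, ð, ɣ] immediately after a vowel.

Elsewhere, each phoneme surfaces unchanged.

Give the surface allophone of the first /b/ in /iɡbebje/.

/b/ — between /ɡ/ and /e/; rule 2 does not apply here → [b].

[b]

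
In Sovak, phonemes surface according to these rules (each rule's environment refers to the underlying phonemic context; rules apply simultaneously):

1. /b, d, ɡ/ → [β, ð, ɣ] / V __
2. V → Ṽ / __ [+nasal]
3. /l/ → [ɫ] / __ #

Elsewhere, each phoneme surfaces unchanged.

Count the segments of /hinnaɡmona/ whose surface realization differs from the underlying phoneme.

3

Segments that undergo a rule: /i/ → [ĩ] (rule 2); /ɡ/ → [ɣ] (rule 1); /o/ → [õ] (rule 2).
All other segments surface unchanged.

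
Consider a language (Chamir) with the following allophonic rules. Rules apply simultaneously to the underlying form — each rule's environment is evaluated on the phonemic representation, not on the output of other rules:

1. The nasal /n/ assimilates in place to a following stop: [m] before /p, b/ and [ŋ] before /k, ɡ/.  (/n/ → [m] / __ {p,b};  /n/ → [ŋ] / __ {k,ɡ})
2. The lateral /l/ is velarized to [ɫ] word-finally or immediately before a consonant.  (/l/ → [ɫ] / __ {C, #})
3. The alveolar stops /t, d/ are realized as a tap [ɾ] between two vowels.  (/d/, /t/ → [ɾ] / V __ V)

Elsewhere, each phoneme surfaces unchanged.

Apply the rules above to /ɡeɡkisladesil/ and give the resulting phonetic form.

[ɡeɡkislaɾesiɫ]

/ɡ/ (word-initial) is unaffected → [ɡ].
/e/ (between /ɡ/ and /ɡ/): no rule targets it → [e].
/ɡ/ stays [ɡ].
/k/ (between /ɡ/ and /i/): no rule targets it → [k].
/i/ (between /k/ and /s/) is unaffected → [i].
/s/ stays [s].
/l/ (between /s/ and /a/): rule 2 targets it, but not word-finally or immediately before a consonant → unchanged [l].
/a/ stays [a].
/d/ (between /a/ and /e/) occurs between two vowels → [ɾ] by rule 3.
/e/ stays [e].
/s/ stays [s].
/i/ (between /s/ and /l/) is unaffected → [i].
/l/ — word-final, word-finally or immediately before a consonant — surfaces as [ɫ] (rule 2).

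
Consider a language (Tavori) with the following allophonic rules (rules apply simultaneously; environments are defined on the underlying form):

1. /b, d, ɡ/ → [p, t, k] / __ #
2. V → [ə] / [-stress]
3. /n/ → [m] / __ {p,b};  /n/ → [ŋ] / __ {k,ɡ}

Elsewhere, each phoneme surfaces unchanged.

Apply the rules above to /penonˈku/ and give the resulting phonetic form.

/p/ — not in any rule's target class → [p].
Rule 2 applies to /e/ (between /p/ and /n/: in an unstressed syllable) → [ə].
/n/ (between /e/ and /o/) fails the environment for rule 3, so it stays [n].
/o/ (between /n/ and /n/): in an unstressed syllable, so rule 2 applies → [ə].
/n/ (between /o/ and /k/) occurs before a labial or velar stop → [ŋ] by rule 3.
/k/ — not in any rule's target class → [k].
/u/ (word-final) fails the environment for rule 2, so it stays [u].

[pənəŋˈku]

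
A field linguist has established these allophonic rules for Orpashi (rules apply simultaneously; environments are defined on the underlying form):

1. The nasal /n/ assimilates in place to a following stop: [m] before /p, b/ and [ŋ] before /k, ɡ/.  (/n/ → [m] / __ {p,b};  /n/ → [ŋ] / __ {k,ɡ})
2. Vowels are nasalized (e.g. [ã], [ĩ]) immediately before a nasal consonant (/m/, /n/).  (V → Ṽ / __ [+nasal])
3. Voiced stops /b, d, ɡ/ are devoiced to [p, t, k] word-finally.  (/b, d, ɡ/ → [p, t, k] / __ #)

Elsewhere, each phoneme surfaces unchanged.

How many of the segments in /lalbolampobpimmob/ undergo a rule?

3

Segments that undergo a rule: /a/ → [ã] (rule 2); /i/ → [ĩ] (rule 2); /b/ → [p] (rule 3).
All other segments surface unchanged.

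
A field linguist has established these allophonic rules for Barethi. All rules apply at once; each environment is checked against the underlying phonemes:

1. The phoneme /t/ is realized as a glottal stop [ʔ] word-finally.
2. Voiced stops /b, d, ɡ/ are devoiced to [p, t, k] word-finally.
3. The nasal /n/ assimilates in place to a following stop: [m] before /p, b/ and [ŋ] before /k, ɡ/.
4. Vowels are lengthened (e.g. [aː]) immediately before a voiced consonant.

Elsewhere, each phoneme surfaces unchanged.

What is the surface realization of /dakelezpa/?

[dakeːleːzpa]

/d/ (word-initial) is in the target of rule 2 but the environment (word-finally) is not met → [d].
/a/ (between /d/ and /k/): rule 4 targets it, but not before a voiced consonant → unchanged [a].
/k/ (between /a/ and /e/): no rule targets it → [k].
/e/ (between /k/ and /l/): before a voiced consonant, so rule 4 applies → [eː].
/l/ stays [l].
/e/ (between /l/ and /z/): before a voiced consonant, so rule 4 applies → [eː].
/z/ (between /e/ and /p/): no rule targets it → [z].
/p/ stays [p].
/a/ (word-final) is in the target of rule 4 but the environment (before a voiced consonant) is not met → [a].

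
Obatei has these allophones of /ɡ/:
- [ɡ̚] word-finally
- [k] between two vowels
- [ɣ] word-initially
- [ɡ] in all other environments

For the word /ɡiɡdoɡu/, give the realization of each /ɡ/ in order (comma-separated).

Occurrence 1 (position 1): word-initially → [ɣ].
Occurrence 2 (position 3): no conditioning environment matches → elsewhere allophone [ɡ].
Occurrence 3 (position 6): between two vowels → [k].

[ɣ], [ɡ], [k]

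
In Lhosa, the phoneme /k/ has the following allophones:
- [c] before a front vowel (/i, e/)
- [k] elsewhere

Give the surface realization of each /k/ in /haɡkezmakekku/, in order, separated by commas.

Occurrence 1 (position 4): before a front vowel → [c].
Occurrence 2 (position 9): before a front vowel → [c].
Occurrence 3 (position 11): no conditioning environment matches → elsewhere allophone [k].
Occurrence 4 (position 12): no conditioning environment matches → elsewhere allophone [k].

[c], [c], [k], [k]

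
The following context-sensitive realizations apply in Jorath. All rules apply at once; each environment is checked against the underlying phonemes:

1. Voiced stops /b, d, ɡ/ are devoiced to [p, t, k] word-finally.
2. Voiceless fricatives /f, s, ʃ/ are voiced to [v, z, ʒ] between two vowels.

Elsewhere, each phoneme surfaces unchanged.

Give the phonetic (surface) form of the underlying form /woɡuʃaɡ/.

/w/ (word-initial): no rule targets it → [w].
/o/ — not in any rule's target class → [o].
/ɡ/ — between /o/ and /u/; rule 1 does not apply here → [ɡ].
/u/ stays [u].
/ʃ/ (between /u/ and /a/) occurs between two vowels → [ʒ] by rule 2.
/a/ — not in any rule's target class → [a].
/ɡ/ meets the environment for rule 1 (word-finally) → [k].

[woɡuʒak]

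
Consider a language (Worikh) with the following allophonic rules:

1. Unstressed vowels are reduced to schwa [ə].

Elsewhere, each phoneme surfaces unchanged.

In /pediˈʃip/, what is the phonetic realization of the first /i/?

Rule 1 applies to /i/ (between /d/ and /ʃ/: in an unstressed syllable) → [ə].

[ə]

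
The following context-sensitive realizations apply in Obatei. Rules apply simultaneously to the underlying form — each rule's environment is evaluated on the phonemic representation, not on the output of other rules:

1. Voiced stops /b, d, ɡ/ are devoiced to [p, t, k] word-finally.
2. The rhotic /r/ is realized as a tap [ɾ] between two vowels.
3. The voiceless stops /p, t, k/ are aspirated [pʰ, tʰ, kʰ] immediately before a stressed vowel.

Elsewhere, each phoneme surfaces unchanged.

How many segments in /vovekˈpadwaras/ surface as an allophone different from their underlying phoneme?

2

Segments that undergo a rule: /p/ → [pʰ] (rule 3); /r/ → [ɾ] (rule 2).
All other segments surface unchanged.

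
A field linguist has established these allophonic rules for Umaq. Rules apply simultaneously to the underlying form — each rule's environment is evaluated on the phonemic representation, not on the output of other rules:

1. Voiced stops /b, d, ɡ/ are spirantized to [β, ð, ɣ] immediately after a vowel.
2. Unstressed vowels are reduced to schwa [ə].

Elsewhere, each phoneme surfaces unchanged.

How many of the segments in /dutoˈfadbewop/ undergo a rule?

Segments that undergo a rule: /u/ → [ə] (rule 2); /o/ → [ə] (rule 2); /d/ → [ð] (rule 1); /e/ → [ə] (rule 2); /o/ → [ə] (rule 2).
All other segments surface unchanged.

5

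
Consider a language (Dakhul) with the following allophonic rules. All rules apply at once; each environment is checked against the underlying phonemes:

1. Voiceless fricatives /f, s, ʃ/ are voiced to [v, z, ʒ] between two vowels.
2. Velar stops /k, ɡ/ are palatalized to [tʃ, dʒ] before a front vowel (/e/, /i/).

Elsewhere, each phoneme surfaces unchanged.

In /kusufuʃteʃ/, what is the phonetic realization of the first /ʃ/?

[ʃ]

/ʃ/ — between /u/ and /t/; rule 1 does not apply here → [ʃ].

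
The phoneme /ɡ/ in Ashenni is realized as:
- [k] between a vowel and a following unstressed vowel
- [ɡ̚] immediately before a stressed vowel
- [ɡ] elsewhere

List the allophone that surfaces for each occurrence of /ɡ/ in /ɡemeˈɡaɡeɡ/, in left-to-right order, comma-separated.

[ɡ], [ɡ̚], [k], [ɡ]

Occurrence 1 (position 1): no conditioning environment matches → elsewhere allophone [ɡ].
Occurrence 2 (position 5): immediately before a stressed vowel → [ɡ̚].
Occurrence 3 (position 7): between a vowel and a following unstressed vowel → [k].
Occurrence 4 (position 9): no conditioning environment matches → elsewhere allophone [ɡ].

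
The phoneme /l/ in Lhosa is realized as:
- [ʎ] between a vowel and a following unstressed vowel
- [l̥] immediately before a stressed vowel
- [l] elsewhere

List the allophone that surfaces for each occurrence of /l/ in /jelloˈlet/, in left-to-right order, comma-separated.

Occurrence 1 (position 3): no conditioning environment matches → elsewhere allophone [l].
Occurrence 2 (position 4): no conditioning environment matches → elsewhere allophone [l].
Occurrence 3 (position 6): immediately before a stressed vowel → [l̥].

[l], [l], [l̥]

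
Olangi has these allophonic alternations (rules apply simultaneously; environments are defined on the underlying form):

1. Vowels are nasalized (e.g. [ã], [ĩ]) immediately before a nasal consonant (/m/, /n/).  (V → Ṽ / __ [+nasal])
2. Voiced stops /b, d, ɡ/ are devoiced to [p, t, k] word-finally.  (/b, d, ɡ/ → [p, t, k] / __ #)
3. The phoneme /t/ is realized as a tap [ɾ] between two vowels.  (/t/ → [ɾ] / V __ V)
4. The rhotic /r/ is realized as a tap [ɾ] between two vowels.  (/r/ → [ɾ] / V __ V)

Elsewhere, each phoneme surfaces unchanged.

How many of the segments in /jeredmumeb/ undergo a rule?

3

Segments that undergo a rule: /r/ → [ɾ] (rule 4); /u/ → [ũ] (rule 1); /b/ → [p] (rule 2).
All other segments surface unchanged.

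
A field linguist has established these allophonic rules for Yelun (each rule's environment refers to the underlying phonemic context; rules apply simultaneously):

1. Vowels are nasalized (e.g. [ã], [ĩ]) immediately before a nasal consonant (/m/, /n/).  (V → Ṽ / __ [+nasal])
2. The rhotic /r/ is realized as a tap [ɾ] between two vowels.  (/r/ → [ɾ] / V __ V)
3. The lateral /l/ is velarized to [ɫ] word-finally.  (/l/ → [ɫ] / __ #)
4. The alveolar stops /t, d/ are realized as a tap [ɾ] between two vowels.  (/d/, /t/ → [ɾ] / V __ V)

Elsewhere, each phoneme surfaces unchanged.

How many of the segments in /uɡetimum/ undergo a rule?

Segments that undergo a rule: /t/ → [ɾ] (rule 4); /i/ → [ĩ] (rule 1); /u/ → [ũ] (rule 1).
All other segments surface unchanged.

3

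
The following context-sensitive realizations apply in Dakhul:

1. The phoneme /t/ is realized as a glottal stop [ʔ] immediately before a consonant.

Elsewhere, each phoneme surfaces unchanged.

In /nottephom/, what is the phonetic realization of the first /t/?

[ʔ]

/t/ (between /o/ and /t/) occurs immediately before a consonant → [ʔ] by rule 1.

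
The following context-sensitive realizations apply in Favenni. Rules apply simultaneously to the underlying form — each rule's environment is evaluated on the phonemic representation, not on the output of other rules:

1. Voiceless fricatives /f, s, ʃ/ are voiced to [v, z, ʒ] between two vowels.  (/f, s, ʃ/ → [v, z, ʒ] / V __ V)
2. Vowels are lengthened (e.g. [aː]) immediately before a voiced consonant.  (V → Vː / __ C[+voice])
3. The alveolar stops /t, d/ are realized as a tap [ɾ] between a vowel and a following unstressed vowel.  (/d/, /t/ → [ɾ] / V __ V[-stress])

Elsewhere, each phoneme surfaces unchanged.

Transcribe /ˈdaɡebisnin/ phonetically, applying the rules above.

/d/ (word-initial) fails the environment for rule 3, so it stays [d].
/a/ (between /d/ and /ɡ/) occurs before a voiced consonant → [aː] by rule 2.
/ɡ/ stays [ɡ].
/e/ (between /ɡ/ and /b/) occurs before a voiced consonant → [eː] by rule 2.
/b/ stays [b].
/i/ (between /b/ and /s/) is in the target of rule 2 but the environment (before a voiced consonant) is not met → [i].
/s/ — between /i/ and /n/; rule 1 does not apply here → [s].
/n/ — not in any rule's target class → [n].
Rule 2 applies to /i/ (between /n/ and /n/: before a voiced consonant) → [iː].
/n/ (word-final): no rule targets it → [n].

[ˈdaːɡeːbisniːn]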